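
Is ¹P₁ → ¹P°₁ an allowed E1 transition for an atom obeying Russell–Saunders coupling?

Initial level: S=0, L=1, J=1, parity even. Final level: S=0, L=1, J=1, parity odd.
ΔJ = 0, ±1 (not J=0↔0): J: 1 → 1, ΔJ = +0 — passes.
ΔL = 0, ±1 (not L=0↔0): L: 1 → 1, ΔL = +0 — passes.
ΔS = 0: S: 0 → 0 — passes.
Parity must change: even → odd — passes.
All four E1 rules are satisfied.

allowed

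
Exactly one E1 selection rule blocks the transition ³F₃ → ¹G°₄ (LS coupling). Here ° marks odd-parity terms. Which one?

Parity must change: even → odd — ok.
ΔS = 0: S: 1 → 0 — fails.
ΔL = 0, ±1 (not L=0↔0): L: 3 → 4, ΔL = +1 — ok.
ΔJ = 0, ±1 (not J=0↔0): J: 3 → 4, ΔJ = +1 — ok.

the ΔS = 0 rule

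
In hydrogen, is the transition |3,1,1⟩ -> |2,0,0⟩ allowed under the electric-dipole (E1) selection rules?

l: 1 → 0 (Δl = -1). Δl = ±1 satisfied.
m_l: 1 → 0 (Δm_l = -1). |Δm_l| ≤ 1 satisfied.
All E1 selection rules are satisfied.

allowed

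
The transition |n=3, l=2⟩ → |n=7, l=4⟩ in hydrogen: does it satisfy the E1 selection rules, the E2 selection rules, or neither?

Δl = 4 − 2 = +2; l_i + l_f = 6.
E1 (Δl = ±1): not satisfied.
E2 (Δl = 0,±2, l_i+l_f ≥ 2): satisfied.

E2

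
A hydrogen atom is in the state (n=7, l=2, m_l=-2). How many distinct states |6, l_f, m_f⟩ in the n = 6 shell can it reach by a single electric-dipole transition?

E1 requires Δl = ±1, so l_f ∈ {1, 3}; with 0 ≤ l_f ≤ n_f−1 = 5, the allowed l_f values are {1, 3}.
For l_f = 1: m_f ∈ {m_i−1, m_i, m_i+1} ∩ [−1, 1] = {-1} → 1 state.
For l_f = 3: m_f ∈ {m_i−1, m_i, m_i+1} ∩ [−3, 3] = {-3, -2, -1} → 3 states.
Total: 4.

4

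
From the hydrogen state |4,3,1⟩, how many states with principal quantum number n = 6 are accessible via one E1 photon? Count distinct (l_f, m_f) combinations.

6

E1 requires Δl = ±1, so l_f ∈ {2, 4}; with 0 ≤ l_f ≤ n_f−1 = 5, the allowed l_f values are {2, 4}.
For l_f = 2: m_f ∈ {m_i−1, m_i, m_i+1} ∩ [−2, 2] = {0, 1, 2} → 3 states.
For l_f = 4: m_f ∈ {m_i−1, m_i, m_i+1} ∩ [−4, 4] = {0, 1, 2} → 3 states.
Total: 6.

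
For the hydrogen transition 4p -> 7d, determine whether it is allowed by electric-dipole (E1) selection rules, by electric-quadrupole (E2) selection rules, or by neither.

Δl = 2 − 1 = +1; l_i + l_f = 3.
E1 (Δl = ±1): satisfied.
E2 (Δl = 0,±2, l_i+l_f ≥ 2): not satisfied.

E1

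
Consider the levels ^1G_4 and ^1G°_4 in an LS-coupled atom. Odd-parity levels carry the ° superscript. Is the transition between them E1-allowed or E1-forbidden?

Initial level: S=0, L=4, J=4, parity even. Final level: S=0, L=4, J=4, parity odd.
Parity must change: even → odd — ok.
ΔS = 0: S: 0 → 0 — ok.
ΔL = 0, ±1 (not L=0↔0): L: 4 → 4, ΔL = +0 — ok.
ΔJ = 0, ±1 (not J=0↔0): J: 4 → 4, ΔJ = +0 — ok.
All four E1 rules are satisfied.

allowed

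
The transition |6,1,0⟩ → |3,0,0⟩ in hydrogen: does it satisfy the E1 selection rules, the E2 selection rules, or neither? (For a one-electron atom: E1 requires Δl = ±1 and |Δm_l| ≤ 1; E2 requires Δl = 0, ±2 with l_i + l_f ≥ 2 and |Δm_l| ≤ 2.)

E1

Δl = 0 − 1 = -1; l_i + l_f = 1.
Δm_l = +0.
E1 (Δl = ±1, |Δm_l| ≤ 1): satisfied.
E2 (Δl = 0,±2, l_i+l_f ≥ 2, |Δm_l| ≤ 2): not satisfied.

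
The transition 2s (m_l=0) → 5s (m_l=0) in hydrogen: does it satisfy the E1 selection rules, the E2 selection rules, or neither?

Δl = 0 − 0 = +0; l_i + l_f = 0.
Δm_l = +0.
E1 (Δl = ±1, |Δm_l| ≤ 1): not satisfied.
E2 (Δl = 0,±2, l_i+l_f ≥ 2, |Δm_l| ≤ 2): not satisfied.

neither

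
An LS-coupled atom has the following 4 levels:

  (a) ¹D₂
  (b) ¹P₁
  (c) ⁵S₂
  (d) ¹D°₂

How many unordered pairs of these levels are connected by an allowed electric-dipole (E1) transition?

(a)–(b): forbidden (parity).
(a)–(c): forbidden (parity, ΔS, ΔL).
(a)–(d): allowed.
(b)–(c): forbidden (parity, ΔS).
(b)–(d): allowed.
(c)–(d): forbidden (ΔS, ΔL).
Allowed pairs: 2 of 6.

2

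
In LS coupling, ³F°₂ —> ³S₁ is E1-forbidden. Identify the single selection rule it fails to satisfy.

Initial level: S=1, L=3, J=2, parity odd. Final level: S=1, L=0, J=1, parity even.
Parity must change: odd → even — ok.
ΔS = 0: S: 1 → 1 — ok.
ΔL = 0, ±1 (not L=0↔0): L: 3 → 0, ΔL = -3 — fails.
ΔJ = 0, ±1 (not J=0↔0): J: 2 → 1, ΔJ = -1 — ok.

the ΔL = 0, ±1 rule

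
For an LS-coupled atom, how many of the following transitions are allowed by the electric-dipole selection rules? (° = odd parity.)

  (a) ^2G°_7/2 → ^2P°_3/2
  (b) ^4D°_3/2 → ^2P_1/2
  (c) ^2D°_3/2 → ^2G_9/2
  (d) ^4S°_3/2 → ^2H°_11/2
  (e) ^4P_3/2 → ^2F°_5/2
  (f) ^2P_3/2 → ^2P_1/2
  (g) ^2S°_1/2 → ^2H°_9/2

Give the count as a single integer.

0

(a) forbidden (parity, ΔL, ΔJ fail)
(b) forbidden (ΔS fails)
(c) forbidden (ΔL, ΔJ fail)
(d) forbidden (parity, ΔS, ΔL, ΔJ fail)
(e) forbidden (ΔS, ΔL fail)
(f) forbidden (parity fails)
(g) forbidden (parity, ΔL, ΔJ fail)
Total allowed: 0 of 7.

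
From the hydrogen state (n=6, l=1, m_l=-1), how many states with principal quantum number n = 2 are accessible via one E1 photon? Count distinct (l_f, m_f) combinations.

1

E1 requires Δl = ±1, so l_f ∈ {0, 2}; with 0 ≤ l_f ≤ n_f−1 = 1, the allowed l_f values are {0}.
For l_f = 0: m_f ∈ {m_i−1, m_i, m_i+1} ∩ [−0, 0] = {0} → 1 state.
Total: 1.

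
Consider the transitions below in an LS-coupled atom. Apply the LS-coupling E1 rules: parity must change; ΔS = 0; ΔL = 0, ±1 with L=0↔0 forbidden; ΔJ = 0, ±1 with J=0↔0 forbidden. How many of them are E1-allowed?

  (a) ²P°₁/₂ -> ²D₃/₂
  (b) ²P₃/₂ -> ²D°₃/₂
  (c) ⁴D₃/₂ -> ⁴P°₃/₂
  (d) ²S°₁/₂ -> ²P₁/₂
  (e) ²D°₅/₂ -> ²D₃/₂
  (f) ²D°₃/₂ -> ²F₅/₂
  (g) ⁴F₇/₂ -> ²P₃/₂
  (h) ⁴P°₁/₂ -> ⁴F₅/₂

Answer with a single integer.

6

(a) allowed
(b) allowed
(c) allowed
(d) allowed
(e) allowed
(f) allowed
(g) forbidden (parity, ΔS, ΔL, ΔJ fail)
(h) forbidden (ΔL, ΔJ fail)
Total allowed: 6 of 8.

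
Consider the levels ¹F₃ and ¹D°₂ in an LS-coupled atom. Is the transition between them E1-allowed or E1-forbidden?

allowed

Reading off the term symbols: S 0→0, L 3→2, J 3→2, parity even→odd.
ΔJ = 0, ±1 (not J=0↔0): J: 3 → 2, ΔJ = -1 — satisfied.
ΔS = 0: S: 0 → 0 — satisfied.
Parity must change: even → odd — satisfied.
ΔL = 0, ±1 (not L=0↔0): L: 3 → 2, ΔL = -1 — satisfied.
All four E1 rules are satisfied.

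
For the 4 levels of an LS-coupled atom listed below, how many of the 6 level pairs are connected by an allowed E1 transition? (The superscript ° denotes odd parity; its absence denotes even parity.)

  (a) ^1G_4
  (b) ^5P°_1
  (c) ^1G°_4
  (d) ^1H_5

2

(a)–(b): forbidden (ΔS, ΔL, ΔJ).
(a)–(c): allowed.
(a)–(d): forbidden (parity).
(b)–(c): forbidden (parity, ΔS, ΔL, ΔJ).
(b)–(d): forbidden (ΔS, ΔL, ΔJ).
(c)–(d): allowed.
Allowed pairs: 2 of 6.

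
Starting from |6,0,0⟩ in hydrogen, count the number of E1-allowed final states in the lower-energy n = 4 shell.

3

E1 requires Δl = ±1, so l_f ∈ {-1, 1}; with 0 ≤ l_f ≤ n_f−1 = 3, the allowed l_f values are {1}.
For l_f = 1: m_f ∈ {m_i−1, m_i, m_i+1} ∩ [−1, 1] = {-1, 0, 1} → 3 states.
Total: 3.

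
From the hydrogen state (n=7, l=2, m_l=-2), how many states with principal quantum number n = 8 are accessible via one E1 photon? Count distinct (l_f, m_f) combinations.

4

E1 requires Δl = ±1, so l_f ∈ {1, 3}; with 0 ≤ l_f ≤ n_f−1 = 7, the allowed l_f values are {1, 3}.
For l_f = 1: m_f ∈ {m_i−1, m_i, m_i+1} ∩ [−1, 1] = {-1} → 1 state.
For l_f = 3: m_f ∈ {m_i−1, m_i, m_i+1} ∩ [−3, 3] = {-3, -2, -1} → 3 states.
Total: 4.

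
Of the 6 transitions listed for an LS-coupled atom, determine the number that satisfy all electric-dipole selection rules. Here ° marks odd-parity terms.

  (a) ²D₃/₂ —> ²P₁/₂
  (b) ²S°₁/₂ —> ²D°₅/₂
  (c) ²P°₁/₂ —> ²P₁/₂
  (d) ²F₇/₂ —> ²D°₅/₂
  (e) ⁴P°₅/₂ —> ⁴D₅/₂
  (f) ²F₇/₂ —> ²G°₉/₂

(a) forbidden (parity fails)
(b) forbidden (parity, ΔL, ΔJ fail)
(c) allowed
(d) allowed
(e) allowed
(f) allowed
Total allowed: 4 of 6.

4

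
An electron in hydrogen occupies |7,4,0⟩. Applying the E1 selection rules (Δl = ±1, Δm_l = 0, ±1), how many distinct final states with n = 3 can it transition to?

E1 requires l_f ∈ {3, 5}, but neither lies in [0, 2], so no final state is reachable.
Total: 0.

0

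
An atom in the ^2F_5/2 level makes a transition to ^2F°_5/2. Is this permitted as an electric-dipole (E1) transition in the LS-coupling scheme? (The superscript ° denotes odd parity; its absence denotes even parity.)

allowed

Reading off the term symbols: S 1/2→1/2, L 3→3, J 5/2→5/2, parity even→odd.
Parity must change: even → odd — ✓.
ΔS = 0: S: 1/2 → 1/2 — ✓.
ΔL = 0, ±1 (not L=0↔0): L: 3 → 3, ΔL = +0 — ✓.
ΔJ = 0, ±1 (not J=0↔0): J: 5/2 → 5/2, ΔJ = +0 — ✓.
All four E1 rules are satisfied.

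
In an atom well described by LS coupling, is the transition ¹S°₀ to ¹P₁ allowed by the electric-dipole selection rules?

allowed

Reading off the term symbols: S 0→0, L 0→1, J 0→1, parity odd→even.
Parity must change: odd → even — ok.
ΔJ = 0, ±1 (not J=0↔0): J: 0 → 1, ΔJ = +1 — ok.
ΔS = 0: S: 0 → 0 — ok.
ΔL = 0, ±1 (not L=0↔0): L: 0 → 1, ΔL = +1 — ok.
All four E1 rules are satisfied.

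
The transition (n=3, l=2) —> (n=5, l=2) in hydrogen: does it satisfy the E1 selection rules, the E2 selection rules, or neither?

E2

Δl = 2 − 2 = +0; l_i + l_f = 4.
E1 (Δl = ±1): not satisfied.
E2 (Δl = 0,±2, l_i+l_f ≥ 2): satisfied.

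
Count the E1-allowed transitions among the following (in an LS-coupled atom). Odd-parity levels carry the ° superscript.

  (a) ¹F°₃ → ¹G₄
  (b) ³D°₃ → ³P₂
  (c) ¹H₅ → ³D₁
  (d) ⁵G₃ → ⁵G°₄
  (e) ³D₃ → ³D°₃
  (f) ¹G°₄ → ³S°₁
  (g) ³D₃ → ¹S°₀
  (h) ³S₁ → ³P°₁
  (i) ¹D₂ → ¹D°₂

6

(a) allowed
(b) allowed
(c) forbidden (parity, ΔS, ΔL, ΔJ fail)
(d) allowed
(e) allowed
(f) forbidden (parity, ΔS, ΔL, ΔJ fail)
(g) forbidden (ΔS, ΔL, ΔJ fail)
(h) allowed
(i) allowed
Total allowed: 6 of 9.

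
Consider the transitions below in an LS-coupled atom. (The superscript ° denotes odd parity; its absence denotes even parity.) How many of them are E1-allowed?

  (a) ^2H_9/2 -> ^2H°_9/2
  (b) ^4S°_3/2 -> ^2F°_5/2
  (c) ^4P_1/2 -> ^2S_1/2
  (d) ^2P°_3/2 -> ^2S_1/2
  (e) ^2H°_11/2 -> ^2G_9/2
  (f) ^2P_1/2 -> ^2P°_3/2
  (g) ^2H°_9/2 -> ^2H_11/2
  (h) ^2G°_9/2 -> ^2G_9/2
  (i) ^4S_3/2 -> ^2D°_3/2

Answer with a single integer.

(a) allowed
(b) forbidden (parity, ΔS, ΔL fail)
(c) forbidden (parity, ΔS fail)
(d) allowed
(e) allowed
(f) allowed
(g) allowed
(h) allowed
(i) forbidden (ΔS, ΔL fail)
Total allowed: 6 of 9.

6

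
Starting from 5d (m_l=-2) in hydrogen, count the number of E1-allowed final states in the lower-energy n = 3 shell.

E1 requires Δl = ±1, so l_f ∈ {1, 3}; with 0 ≤ l_f ≤ n_f−1 = 2, the allowed l_f values are {1}.
For l_f = 1: m_f ∈ {m_i−1, m_i, m_i+1} ∩ [−1, 1] = {-1} → 1 state.
Total: 1.

1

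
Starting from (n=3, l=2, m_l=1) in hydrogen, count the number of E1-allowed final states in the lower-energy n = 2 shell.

2

E1 requires Δl = ±1, so l_f ∈ {1, 3}; with 0 ≤ l_f ≤ n_f−1 = 1, the allowed l_f values are {1}.
For l_f = 1: m_f ∈ {m_i−1, m_i, m_i+1} ∩ [−1, 1] = {0, 1} → 2 states.
Total: 2.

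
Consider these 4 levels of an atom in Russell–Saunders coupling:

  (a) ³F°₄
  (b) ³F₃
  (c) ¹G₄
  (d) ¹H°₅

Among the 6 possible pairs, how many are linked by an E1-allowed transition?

(a)–(b): allowed.
(a)–(c): forbidden (ΔS).
(a)–(d): forbidden (parity, ΔS, ΔL).
(b)–(c): forbidden (parity, ΔS).
(b)–(d): forbidden (ΔS, ΔL, ΔJ).
(c)–(d): allowed.
Allowed pairs: 2 of 6.

2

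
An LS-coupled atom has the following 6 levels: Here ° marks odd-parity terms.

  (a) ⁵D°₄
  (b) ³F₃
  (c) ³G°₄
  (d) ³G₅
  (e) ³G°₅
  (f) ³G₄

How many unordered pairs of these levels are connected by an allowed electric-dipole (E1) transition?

(a)–(b): forbidden (ΔS).
(a)–(c): forbidden (parity, ΔS, ΔL).
(a)–(d): forbidden (ΔS, ΔL).
(a)–(e): forbidden (parity, ΔS, ΔL).
(a)–(f): forbidden (ΔS, ΔL).
(b)–(c): allowed.
(b)–(d): forbidden (parity, ΔJ).
(b)–(e): forbidden (ΔJ).
(b)–(f): forbidden (parity).
(c)–(d): allowed.
(c)–(e): forbidden (parity).
(c)–(f): allowed.
(d)–(e): allowed.
(d)–(f): forbidden (parity).
(e)–(f): allowed.
Allowed pairs: 5 of 15.

5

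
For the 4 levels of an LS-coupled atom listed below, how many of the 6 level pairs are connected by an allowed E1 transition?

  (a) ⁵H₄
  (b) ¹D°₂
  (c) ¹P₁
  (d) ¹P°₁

2

(a)–(b): forbidden (ΔS, ΔL, ΔJ).
(a)–(c): forbidden (parity, ΔS, ΔL, ΔJ).
(a)–(d): forbidden (ΔS, ΔL, ΔJ).
(b)–(c): allowed.
(b)–(d): forbidden (parity).
(c)–(d): allowed.
Allowed pairs: 2 of 6.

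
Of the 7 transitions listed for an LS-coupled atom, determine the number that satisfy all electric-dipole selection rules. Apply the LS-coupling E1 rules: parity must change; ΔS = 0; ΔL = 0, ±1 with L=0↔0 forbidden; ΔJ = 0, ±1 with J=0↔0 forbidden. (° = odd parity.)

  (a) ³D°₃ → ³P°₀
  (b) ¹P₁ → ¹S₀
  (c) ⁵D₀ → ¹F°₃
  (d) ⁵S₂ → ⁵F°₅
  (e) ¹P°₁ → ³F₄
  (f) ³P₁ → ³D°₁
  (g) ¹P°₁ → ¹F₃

(a) forbidden (parity, ΔJ fail)
(b) forbidden (parity fails)
(c) forbidden (ΔS, ΔJ fail)
(d) forbidden (ΔL, ΔJ fail)
(e) forbidden (ΔS, ΔL, ΔJ fail)
(f) allowed
(g) forbidden (ΔL, ΔJ fail)
Total allowed: 1 of 7.

1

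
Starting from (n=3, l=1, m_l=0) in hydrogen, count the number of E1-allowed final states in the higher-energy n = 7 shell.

4

E1 requires Δl = ±1, so l_f ∈ {0, 2}; with 0 ≤ l_f ≤ n_f−1 = 6, the allowed l_f values are {0, 2}.
For l_f = 0: m_f ∈ {m_i−1, m_i, m_i+1} ∩ [−0, 0] = {0} → 1 state.
For l_f = 2: m_f ∈ {m_i−1, m_i, m_i+1} ∩ [−2, 2] = {-1, 0, 1} → 3 states.
Total: 4.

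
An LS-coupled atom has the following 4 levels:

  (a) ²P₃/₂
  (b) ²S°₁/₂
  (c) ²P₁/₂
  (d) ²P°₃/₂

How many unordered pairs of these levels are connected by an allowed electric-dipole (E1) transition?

(a)–(b): allowed.
(a)–(c): forbidden (parity).
(a)–(d): allowed.
(b)–(c): allowed.
(b)–(d): forbidden (parity).
(c)–(d): allowed.
Allowed pairs: 4 of 6.

4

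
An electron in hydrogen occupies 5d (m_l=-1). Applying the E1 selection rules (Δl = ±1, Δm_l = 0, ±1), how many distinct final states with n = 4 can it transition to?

5

E1 requires Δl = ±1, so l_f ∈ {1, 3}; with 0 ≤ l_f ≤ n_f−1 = 3, the allowed l_f values are {1, 3}.
For l_f = 1: m_f ∈ {m_i−1, m_i, m_i+1} ∩ [−1, 1] = {-1, 0} → 2 states.
For l_f = 3: m_f ∈ {m_i−1, m_i, m_i+1} ∩ [−3, 3] = {-2, -1, 0} → 3 states.
Total: 5.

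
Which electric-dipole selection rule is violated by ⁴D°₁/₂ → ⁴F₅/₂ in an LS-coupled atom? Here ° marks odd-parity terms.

ΔS = 0: S: 3/2 → 3/2 — satisfied.
Parity must change: odd → even — satisfied.
ΔJ = 0, ±1 (not J=0↔0): J: 1/2 → 5/2, ΔJ = +2 — violated.
ΔL = 0, ±1 (not L=0↔0): L: 2 → 3, ΔL = +1 — satisfied.

the ΔJ = 0, ±1 rule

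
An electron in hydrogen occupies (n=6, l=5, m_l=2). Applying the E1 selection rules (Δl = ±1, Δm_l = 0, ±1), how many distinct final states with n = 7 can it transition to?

6

E1 requires Δl = ±1, so l_f ∈ {4, 6}; with 0 ≤ l_f ≤ n_f−1 = 6, the allowed l_f values are {4, 6}.
For l_f = 4: m_f ∈ {m_i−1, m_i, m_i+1} ∩ [−4, 4] = {1, 2, 3} → 3 states.
For l_f = 6: m_f ∈ {m_i−1, m_i, m_i+1} ∩ [−6, 6] = {1, 2, 3} → 3 states.
Total: 6.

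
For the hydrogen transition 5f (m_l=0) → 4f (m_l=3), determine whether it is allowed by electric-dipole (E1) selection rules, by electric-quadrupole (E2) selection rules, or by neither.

Δl = 3 − 3 = +0; l_i + l_f = 6.
Δm_l = +3.
E1 (Δl = ±1, |Δm_l| ≤ 1): not satisfied.
E2 (Δl = 0,±2, l_i+l_f ≥ 2, |Δm_l| ≤ 2): not satisfied.

neither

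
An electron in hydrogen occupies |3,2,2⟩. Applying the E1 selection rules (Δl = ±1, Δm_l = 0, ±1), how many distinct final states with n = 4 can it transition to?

E1 requires Δl = ±1, so l_f ∈ {1, 3}; with 0 ≤ l_f ≤ n_f−1 = 3, the allowed l_f values are {1, 3}.
For l_f = 1: m_f ∈ {m_i−1, m_i, m_i+1} ∩ [−1, 1] = {1} → 1 state.
For l_f = 3: m_f ∈ {m_i−1, m_i, m_i+1} ∩ [−3, 3] = {1, 2, 3} → 3 states.
Total: 4.

4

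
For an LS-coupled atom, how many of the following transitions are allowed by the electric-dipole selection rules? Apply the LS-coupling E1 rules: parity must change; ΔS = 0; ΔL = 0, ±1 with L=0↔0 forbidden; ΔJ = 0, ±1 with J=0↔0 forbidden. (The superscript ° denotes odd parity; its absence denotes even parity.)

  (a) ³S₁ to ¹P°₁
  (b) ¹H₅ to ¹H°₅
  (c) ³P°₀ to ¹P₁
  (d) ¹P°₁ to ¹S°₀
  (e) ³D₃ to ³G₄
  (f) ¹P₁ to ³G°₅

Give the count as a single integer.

(a) forbidden (ΔS fails)
(b) allowed
(c) forbidden (ΔS fails)
(d) forbidden (parity fails)
(e) forbidden (parity, ΔL fail)
(f) forbidden (ΔS, ΔL, ΔJ fail)
Total allowed: 1 of 6.

1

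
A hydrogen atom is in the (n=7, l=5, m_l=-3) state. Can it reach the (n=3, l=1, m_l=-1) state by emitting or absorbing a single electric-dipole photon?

forbidden

Initial l = 5, final l = 1, so Δl = -4. E1 requires Δl = ±1: ✗.
m_l: -3 → -1 (Δm_l = +2). |Δm_l| ≤ 1 ✗.
The transition is electric-dipole forbidden.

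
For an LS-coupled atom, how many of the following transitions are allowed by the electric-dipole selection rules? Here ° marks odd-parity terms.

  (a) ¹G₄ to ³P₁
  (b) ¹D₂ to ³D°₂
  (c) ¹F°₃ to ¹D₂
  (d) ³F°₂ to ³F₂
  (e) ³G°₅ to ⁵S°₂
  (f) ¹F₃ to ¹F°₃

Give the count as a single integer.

(a) forbidden (parity, ΔS, ΔL, ΔJ fail)
(b) forbidden (ΔS fails)
(c) allowed
(d) allowed
(e) forbidden (parity, ΔS, ΔL, ΔJ fail)
(f) allowed
Total allowed: 3 of 6.

3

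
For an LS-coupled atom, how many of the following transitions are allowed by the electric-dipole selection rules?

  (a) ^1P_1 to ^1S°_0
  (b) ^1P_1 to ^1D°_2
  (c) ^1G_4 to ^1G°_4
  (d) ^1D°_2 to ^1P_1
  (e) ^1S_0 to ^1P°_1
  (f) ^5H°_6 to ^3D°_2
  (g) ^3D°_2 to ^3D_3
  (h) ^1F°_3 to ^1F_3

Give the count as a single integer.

7

(a) allowed
(b) allowed
(c) allowed
(d) allowed
(e) allowed
(f) forbidden (parity, ΔS, ΔL, ΔJ fail)
(g) allowed
(h) allowed
Total allowed: 7 of 8.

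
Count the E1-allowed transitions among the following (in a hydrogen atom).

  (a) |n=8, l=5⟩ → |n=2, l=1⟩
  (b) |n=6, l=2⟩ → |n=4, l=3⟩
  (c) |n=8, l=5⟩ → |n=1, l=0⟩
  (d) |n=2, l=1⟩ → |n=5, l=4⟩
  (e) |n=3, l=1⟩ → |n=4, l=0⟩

2

(a) forbidden — Δl = -4 (E1 requires Δl = ±1)
(b) allowed
(c) forbidden — Δl = -5 (E1 requires Δl = ±1)
(d) forbidden — Δl = +3 (E1 requires Δl = ±1)
(e) allowed
Total allowed: 2 of 5.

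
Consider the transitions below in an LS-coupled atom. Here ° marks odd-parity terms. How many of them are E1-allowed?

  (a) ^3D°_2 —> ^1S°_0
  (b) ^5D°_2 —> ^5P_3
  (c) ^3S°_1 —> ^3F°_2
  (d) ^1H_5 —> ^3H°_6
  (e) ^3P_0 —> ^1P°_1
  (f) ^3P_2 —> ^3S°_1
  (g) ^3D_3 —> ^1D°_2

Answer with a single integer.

2

(a) forbidden (parity, ΔS, ΔL, ΔJ fail)
(b) allowed
(c) forbidden (parity, ΔL fail)
(d) forbidden (ΔS fails)
(e) forbidden (ΔS fails)
(f) allowed
(g) forbidden (ΔS fails)
Total allowed: 2 of 7.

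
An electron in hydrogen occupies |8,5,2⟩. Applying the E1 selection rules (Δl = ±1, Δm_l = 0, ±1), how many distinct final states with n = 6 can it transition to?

3

E1 requires Δl = ±1, so l_f ∈ {4, 6}; with 0 ≤ l_f ≤ n_f−1 = 5, the allowed l_f values are {4}.
For l_f = 4: m_f ∈ {m_i−1, m_i, m_i+1} ∩ [−4, 4] = {1, 2, 3} → 3 states.
Total: 3.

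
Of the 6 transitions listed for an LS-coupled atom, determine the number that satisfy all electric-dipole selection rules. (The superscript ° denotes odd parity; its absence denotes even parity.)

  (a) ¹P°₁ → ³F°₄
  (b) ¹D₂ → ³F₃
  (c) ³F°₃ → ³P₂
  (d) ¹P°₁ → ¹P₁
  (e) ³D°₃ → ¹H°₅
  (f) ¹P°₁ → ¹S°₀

(a) forbidden (parity, ΔS, ΔL, ΔJ fail)
(b) forbidden (parity, ΔS fail)
(c) forbidden (ΔL fails)
(d) allowed
(e) forbidden (parity, ΔS, ΔL, ΔJ fail)
(f) forbidden (parity fails)
Total allowed: 1 of 6.

1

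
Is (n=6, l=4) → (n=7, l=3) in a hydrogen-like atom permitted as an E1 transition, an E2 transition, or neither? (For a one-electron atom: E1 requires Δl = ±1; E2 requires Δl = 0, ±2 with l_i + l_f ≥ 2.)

Δl = 3 − 4 = -1; l_i + l_f = 7.
E1 (Δl = ±1): satisfied.
E2 (Δl = 0,±2, l_i+l_f ≥ 2): not satisfied.

E1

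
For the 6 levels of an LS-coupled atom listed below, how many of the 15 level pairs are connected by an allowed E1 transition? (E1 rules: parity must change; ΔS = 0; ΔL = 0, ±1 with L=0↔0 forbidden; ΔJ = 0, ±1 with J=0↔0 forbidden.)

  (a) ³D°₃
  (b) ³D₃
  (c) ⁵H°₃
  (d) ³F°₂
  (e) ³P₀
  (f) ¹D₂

2

(a)–(b): allowed.
(a)–(c): forbidden (parity, ΔS, ΔL).
(a)–(d): forbidden (parity).
(a)–(e): forbidden (ΔJ).
(a)–(f): forbidden (ΔS).
(b)–(c): forbidden (ΔS, ΔL).
(b)–(d): allowed.
(b)–(e): forbidden (parity, ΔJ).
(b)–(f): forbidden (parity, ΔS).
(c)–(d): forbidden (parity, ΔS, ΔL).
(c)–(e): forbidden (ΔS, ΔL, ΔJ).
(c)–(f): forbidden (ΔS, ΔL).
(d)–(e): forbidden (ΔL, ΔJ).
(d)–(f): forbidden (ΔS).
(e)–(f): forbidden (parity, ΔS, ΔJ).
Allowed pairs: 2 of 15.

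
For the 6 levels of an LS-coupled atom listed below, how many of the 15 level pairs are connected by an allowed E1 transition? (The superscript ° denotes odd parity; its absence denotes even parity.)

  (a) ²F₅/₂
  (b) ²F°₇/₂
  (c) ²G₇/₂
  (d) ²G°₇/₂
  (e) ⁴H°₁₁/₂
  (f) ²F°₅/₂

6

(a)–(b): allowed.
(a)–(c): forbidden (parity).
(a)–(d): allowed.
(a)–(e): forbidden (ΔS, ΔL, ΔJ).
(a)–(f): allowed.
(b)–(c): allowed.
(b)–(d): forbidden (parity).
(b)–(e): forbidden (parity, ΔS, ΔL, ΔJ).
(b)–(f): forbidden (parity).
(c)–(d): allowed.
(c)–(e): forbidden (ΔS, ΔJ).
(c)–(f): allowed.
(d)–(e): forbidden (parity, ΔS, ΔJ).
(d)–(f): forbidden (parity).
(e)–(f): forbidden (parity, ΔS, ΔL, ΔJ).
Allowed pairs: 6 of 15.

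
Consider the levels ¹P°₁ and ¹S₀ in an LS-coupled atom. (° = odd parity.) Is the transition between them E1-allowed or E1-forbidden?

Reading off the term symbols: S 0→0, L 1→0, J 1→0, parity odd→even.
Parity must change: odd → even — ok.
ΔS = 0: S: 0 → 0 — ok.
ΔL = 0, ±1 (not L=0↔0): L: 1 → 0, ΔL = -1 — ok.
ΔJ = 0, ±1 (not J=0↔0): J: 1 → 0, ΔJ = -1 — ok.
All four E1 rules are satisfied.

allowed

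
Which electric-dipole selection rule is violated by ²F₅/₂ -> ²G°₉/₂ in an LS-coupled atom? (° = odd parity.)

Parity must change: even → odd — passes.
ΔL = 0, ±1 (not L=0↔0): L: 3 → 4, ΔL = +1 — passes.
ΔJ = 0, ±1 (not J=0↔0): J: 5/2 → 9/2, ΔJ = +2 — fails.
ΔS = 0: S: 1/2 → 1/2 — passes.

the ΔJ = 0, ±1 rule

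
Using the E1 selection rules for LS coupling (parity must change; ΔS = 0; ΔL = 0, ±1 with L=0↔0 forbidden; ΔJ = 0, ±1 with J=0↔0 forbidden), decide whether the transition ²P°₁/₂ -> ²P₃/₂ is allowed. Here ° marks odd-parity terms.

Reading off the term symbols: S 1/2→1/2, L 1→1, J 1/2→3/2, parity odd→even.
Parity must change: odd → even — ok.
ΔS = 0: S: 1/2 → 1/2 — ok.
ΔL = 0, ±1 (not L=0↔0): L: 1 → 1, ΔL = +0 — ok.
ΔJ = 0, ±1 (not J=0↔0): J: 1/2 → 3/2, ΔJ = +1 — ok.
All four E1 rules are satisfied.

allowed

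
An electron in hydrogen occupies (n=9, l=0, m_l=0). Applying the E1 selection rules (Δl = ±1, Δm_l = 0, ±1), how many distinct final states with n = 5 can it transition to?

3

E1 requires Δl = ±1, so l_f ∈ {-1, 1}; with 0 ≤ l_f ≤ n_f−1 = 4, the allowed l_f values are {1}.
For l_f = 1: m_f ∈ {m_i−1, m_i, m_i+1} ∩ [−1, 1] = {-1, 0, 1} → 3 states.
Total: 3.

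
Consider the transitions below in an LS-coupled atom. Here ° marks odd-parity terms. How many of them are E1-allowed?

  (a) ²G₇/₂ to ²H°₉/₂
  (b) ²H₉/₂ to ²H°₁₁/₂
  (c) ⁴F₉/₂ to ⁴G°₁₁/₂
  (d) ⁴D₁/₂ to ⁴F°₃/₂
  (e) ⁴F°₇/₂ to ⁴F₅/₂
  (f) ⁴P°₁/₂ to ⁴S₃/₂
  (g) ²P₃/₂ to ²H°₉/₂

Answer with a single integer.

6

(a) allowed
(b) allowed
(c) allowed
(d) allowed
(e) allowed
(f) allowed
(g) forbidden (ΔL, ΔJ fail)
Total allowed: 6 of 7.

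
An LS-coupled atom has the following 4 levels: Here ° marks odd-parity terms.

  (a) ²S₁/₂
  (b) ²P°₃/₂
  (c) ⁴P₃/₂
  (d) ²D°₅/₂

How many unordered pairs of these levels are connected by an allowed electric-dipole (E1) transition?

1

(a)–(b): allowed.
(a)–(c): forbidden (parity, ΔS).
(a)–(d): forbidden (ΔL, ΔJ).
(b)–(c): forbidden (ΔS).
(b)–(d): forbidden (parity).
(c)–(d): forbidden (ΔS).
Allowed pairs: 1 of 6.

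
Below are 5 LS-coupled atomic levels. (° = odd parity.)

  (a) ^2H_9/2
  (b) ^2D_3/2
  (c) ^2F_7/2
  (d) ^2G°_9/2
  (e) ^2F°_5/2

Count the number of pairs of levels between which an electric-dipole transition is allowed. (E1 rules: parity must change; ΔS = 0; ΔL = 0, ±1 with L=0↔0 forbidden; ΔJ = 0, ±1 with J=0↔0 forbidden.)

4

(a)–(b): forbidden (parity, ΔL, ΔJ).
(a)–(c): forbidden (parity, ΔL).
(a)–(d): allowed.
(a)–(e): forbidden (ΔL, ΔJ).
(b)–(c): forbidden (parity, ΔJ).
(b)–(d): forbidden (ΔL, ΔJ).
(b)–(e): allowed.
(c)–(d): allowed.
(c)–(e): allowed.
(d)–(e): forbidden (parity, ΔJ).
Allowed pairs: 4 of 10.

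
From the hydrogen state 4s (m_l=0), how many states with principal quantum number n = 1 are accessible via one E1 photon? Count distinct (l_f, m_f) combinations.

E1 requires l_f ∈ {-1, 1}, but neither lies in [0, 0], so no final state is reachable.
Total: 0.

0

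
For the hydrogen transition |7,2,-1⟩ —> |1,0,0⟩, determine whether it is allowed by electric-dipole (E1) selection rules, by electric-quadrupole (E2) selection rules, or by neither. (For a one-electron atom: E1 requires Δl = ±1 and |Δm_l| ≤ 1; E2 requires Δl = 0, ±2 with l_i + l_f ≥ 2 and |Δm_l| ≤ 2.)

E2

Δl = 0 − 2 = -2; l_i + l_f = 2.
Δm_l = +1.
E1 (Δl = ±1, |Δm_l| ≤ 1): not satisfied.
E2 (Δl = 0,±2, l_i+l_f ≥ 2, |Δm_l| ≤ 2): satisfied.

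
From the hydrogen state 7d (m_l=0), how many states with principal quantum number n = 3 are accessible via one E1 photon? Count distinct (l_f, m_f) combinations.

3

E1 requires Δl = ±1, so l_f ∈ {1, 3}; with 0 ≤ l_f ≤ n_f−1 = 2, the allowed l_f values are {1}.
For l_f = 1: m_f ∈ {m_i−1, m_i, m_i+1} ∩ [−1, 1] = {-1, 0, 1} → 3 states.
Total: 3.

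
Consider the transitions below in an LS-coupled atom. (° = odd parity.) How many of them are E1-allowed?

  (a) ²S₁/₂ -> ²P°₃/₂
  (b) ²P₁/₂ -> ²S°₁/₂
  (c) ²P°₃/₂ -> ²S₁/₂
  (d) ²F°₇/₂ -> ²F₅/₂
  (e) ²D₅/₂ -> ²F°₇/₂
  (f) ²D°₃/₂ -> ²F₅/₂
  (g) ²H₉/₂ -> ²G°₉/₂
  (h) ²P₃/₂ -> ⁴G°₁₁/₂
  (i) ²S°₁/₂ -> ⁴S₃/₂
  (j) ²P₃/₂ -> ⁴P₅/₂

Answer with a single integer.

7

(a) allowed
(b) allowed
(c) allowed
(d) allowed
(e) allowed
(f) allowed
(g) allowed
(h) forbidden (ΔS, ΔL, ΔJ fail)
(i) forbidden (ΔS, ΔL fail)
(j) forbidden (parity, ΔS fail)
Total allowed: 7 of 10.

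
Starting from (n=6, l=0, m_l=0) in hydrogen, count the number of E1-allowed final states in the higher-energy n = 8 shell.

3

E1 requires Δl = ±1, so l_f ∈ {-1, 1}; with 0 ≤ l_f ≤ n_f−1 = 7, the allowed l_f values are {1}.
For l_f = 1: m_f ∈ {m_i−1, m_i, m_i+1} ∩ [−1, 1] = {-1, 0, 1} → 3 states.
Total: 3.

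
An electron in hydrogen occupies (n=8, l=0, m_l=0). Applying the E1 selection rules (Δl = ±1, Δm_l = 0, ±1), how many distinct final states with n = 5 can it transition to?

E1 requires Δl = ±1, so l_f ∈ {-1, 1}; with 0 ≤ l_f ≤ n_f−1 = 4, the allowed l_f values are {1}.
For l_f = 1: m_f ∈ {m_i−1, m_i, m_i+1} ∩ [−1, 1] = {-1, 0, 1} → 3 states.
Total: 3.

3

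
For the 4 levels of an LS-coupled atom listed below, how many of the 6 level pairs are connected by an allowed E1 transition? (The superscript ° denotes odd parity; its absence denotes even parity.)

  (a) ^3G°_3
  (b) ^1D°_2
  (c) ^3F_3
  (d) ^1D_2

(a)–(b): forbidden (parity, ΔS, ΔL).
(a)–(c): allowed.
(a)–(d): forbidden (ΔS, ΔL).
(b)–(c): forbidden (ΔS).
(b)–(d): allowed.
(c)–(d): forbidden (parity, ΔS).
Allowed pairs: 2 of 6.

2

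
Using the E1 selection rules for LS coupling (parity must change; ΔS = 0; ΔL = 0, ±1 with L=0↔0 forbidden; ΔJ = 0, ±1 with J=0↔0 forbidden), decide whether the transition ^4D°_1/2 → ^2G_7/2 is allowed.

ΔJ = 0, ±1 (not J=0↔0): J: 1/2 → 7/2, ΔJ = +3 — fails.
ΔL = 0, ±1 (not L=0↔0): L: 2 → 4, ΔL = +2 — fails.
Parity must change: odd → even — ok.
ΔS = 0: S: 3/2 → 1/2 — fails.
Rule(s) violated: ΔS, ΔL, ΔJ.

forbidden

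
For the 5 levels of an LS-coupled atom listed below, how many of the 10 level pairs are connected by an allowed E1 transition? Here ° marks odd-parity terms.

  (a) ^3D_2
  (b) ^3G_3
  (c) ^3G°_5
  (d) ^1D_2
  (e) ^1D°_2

1

(a)–(b): forbidden (parity, ΔL).
(a)–(c): forbidden (ΔL, ΔJ).
(a)–(d): forbidden (parity, ΔS).
(a)–(e): forbidden (ΔS).
(b)–(c): forbidden (ΔJ).
(b)–(d): forbidden (parity, ΔS, ΔL).
(b)–(e): forbidden (ΔS, ΔL).
(c)–(d): forbidden (ΔS, ΔL, ΔJ).
(c)–(e): forbidden (parity, ΔS, ΔL, ΔJ).
(d)–(e): allowed.
Allowed pairs: 1 of 10.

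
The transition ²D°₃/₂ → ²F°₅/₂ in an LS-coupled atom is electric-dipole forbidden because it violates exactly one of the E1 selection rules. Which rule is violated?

Reading off the term symbols: S 1/2→1/2, L 2→3, J 3/2→5/2, parity odd→odd.
ΔJ = 0, ±1 (not J=0↔0): J: 3/2 → 5/2, ΔJ = +1 — satisfied.
Parity must change: odd → odd — violated.
ΔS = 0: S: 1/2 → 1/2 — satisfied.
ΔL = 0, ±1 (not L=0↔0): L: 2 → 3, ΔL = +1 — satisfied.

parity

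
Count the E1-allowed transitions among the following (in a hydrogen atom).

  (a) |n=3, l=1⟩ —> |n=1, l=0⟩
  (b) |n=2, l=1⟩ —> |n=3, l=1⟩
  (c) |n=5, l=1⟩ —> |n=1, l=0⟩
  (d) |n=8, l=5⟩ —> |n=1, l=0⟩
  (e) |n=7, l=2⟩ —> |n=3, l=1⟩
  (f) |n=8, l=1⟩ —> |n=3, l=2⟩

4

(a) allowed
(b) forbidden — Δl = +0 (E1 requires Δl = ±1)
(c) allowed
(d) forbidden — Δl = -5 (E1 requires Δl = ±1)
(e) allowed
(f) allowed
Total allowed: 4 of 6.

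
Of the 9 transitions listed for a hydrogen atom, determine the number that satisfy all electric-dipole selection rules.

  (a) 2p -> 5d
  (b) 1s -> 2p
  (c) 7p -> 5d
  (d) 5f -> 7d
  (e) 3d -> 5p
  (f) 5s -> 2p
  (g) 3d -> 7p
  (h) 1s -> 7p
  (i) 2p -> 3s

9

(a) allowed
(b) allowed
(c) allowed
(d) allowed
(e) allowed
(f) allowed
(g) allowed
(h) allowed
(i) allowed
Total allowed: 9 of 9.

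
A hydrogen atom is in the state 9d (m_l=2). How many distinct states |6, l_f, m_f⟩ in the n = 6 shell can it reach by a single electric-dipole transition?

E1 requires Δl = ±1, so l_f ∈ {1, 3}; with 0 ≤ l_f ≤ n_f−1 = 5, the allowed l_f values are {1, 3}.
For l_f = 1: m_f ∈ {m_i−1, m_i, m_i+1} ∩ [−1, 1] = {1} → 1 state.
For l_f = 3: m_f ∈ {m_i−1, m_i, m_i+1} ∩ [−3, 3] = {1, 2, 3} → 3 states.
Total: 4.

4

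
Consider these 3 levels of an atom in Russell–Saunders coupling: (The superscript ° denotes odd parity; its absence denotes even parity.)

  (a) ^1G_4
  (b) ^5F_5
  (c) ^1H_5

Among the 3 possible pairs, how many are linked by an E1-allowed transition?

(a)–(b): forbidden (parity, ΔS).
(a)–(c): forbidden (parity).
(b)–(c): forbidden (parity, ΔS, ΔL).
Allowed pairs: 0 of 3.

0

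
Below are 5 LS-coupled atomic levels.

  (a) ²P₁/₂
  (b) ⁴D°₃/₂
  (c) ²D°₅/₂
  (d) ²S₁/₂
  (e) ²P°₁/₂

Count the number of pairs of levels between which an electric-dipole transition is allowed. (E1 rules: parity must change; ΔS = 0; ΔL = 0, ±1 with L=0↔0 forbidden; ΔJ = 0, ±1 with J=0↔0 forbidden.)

2

(a)–(b): forbidden (ΔS).
(a)–(c): forbidden (ΔJ).
(a)–(d): forbidden (parity).
(a)–(e): allowed.
(b)–(c): forbidden (parity, ΔS).
(b)–(d): forbidden (ΔS, ΔL).
(b)–(e): forbidden (parity, ΔS).
(c)–(d): forbidden (ΔL, ΔJ).
(c)–(e): forbidden (parity, ΔJ).
(d)–(e): allowed.
Allowed pairs: 2 of 10.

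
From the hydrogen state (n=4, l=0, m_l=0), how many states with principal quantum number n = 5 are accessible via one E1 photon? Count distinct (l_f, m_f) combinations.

3

E1 requires Δl = ±1, so l_f ∈ {-1, 1}; with 0 ≤ l_f ≤ n_f−1 = 4, the allowed l_f values are {1}.
For l_f = 1: m_f ∈ {m_i−1, m_i, m_i+1} ∩ [−1, 1] = {-1, 0, 1} → 3 states.
Total: 3.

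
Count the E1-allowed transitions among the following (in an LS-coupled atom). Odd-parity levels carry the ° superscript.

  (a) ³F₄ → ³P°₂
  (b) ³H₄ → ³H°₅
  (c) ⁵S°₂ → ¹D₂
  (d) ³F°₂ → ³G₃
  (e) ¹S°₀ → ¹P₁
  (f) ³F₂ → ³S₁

(a) forbidden (ΔL, ΔJ fail)
(b) allowed
(c) forbidden (ΔS, ΔL fail)
(d) allowed
(e) allowed
(f) forbidden (parity, ΔL fail)
Total allowed: 3 of 6.

3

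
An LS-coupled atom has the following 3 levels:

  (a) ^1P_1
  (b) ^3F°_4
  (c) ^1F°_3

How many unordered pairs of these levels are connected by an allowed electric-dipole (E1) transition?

(a)–(b): forbidden (ΔS, ΔL, ΔJ).
(a)–(c): forbidden (ΔL, ΔJ).
(b)–(c): forbidden (parity, ΔS).
Allowed pairs: 0 of 3.

0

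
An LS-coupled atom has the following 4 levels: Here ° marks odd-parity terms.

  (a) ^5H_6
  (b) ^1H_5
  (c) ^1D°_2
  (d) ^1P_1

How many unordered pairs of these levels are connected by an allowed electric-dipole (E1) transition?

(a)–(b): forbidden (parity, ΔS).
(a)–(c): forbidden (ΔS, ΔL, ΔJ).
(a)–(d): forbidden (parity, ΔS, ΔL, ΔJ).
(b)–(c): forbidden (ΔL, ΔJ).
(b)–(d): forbidden (parity, ΔL, ΔJ).
(c)–(d): allowed.
Allowed pairs: 1 of 6.

1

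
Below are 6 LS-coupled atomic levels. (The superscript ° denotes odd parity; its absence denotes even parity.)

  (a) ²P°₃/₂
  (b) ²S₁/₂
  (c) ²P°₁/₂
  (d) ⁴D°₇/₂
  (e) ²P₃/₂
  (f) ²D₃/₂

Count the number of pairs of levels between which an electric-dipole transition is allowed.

(a)–(b): allowed.
(a)–(c): forbidden (parity).
(a)–(d): forbidden (parity, ΔS, ΔJ).
(a)–(e): allowed.
(a)–(f): allowed.
(b)–(c): allowed.
(b)–(d): forbidden (ΔS, ΔL, ΔJ).
(b)–(e): forbidden (parity).
(b)–(f): forbidden (parity, ΔL).
(c)–(d): forbidden (parity, ΔS, ΔJ).
(c)–(e): allowed.
(c)–(f): allowed.
(d)–(e): forbidden (ΔS, ΔJ).
(d)–(f): forbidden (ΔS, ΔJ).
(e)–(f): forbidden (parity).
Allowed pairs: 6 of 15.

6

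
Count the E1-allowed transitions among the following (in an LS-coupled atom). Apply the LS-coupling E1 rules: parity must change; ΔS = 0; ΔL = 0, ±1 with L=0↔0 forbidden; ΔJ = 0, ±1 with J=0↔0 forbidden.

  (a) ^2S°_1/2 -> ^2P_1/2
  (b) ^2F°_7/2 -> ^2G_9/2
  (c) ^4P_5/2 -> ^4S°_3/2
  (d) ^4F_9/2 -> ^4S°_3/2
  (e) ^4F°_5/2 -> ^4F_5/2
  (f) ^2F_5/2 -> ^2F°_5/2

(a) allowed
(b) allowed
(c) allowed
(d) forbidden (ΔL, ΔJ fail)
(e) allowed
(f) allowed
Total allowed: 5 of 6.

5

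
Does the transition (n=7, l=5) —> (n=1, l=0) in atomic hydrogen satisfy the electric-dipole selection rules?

Initial l = 5, final l = 0, so Δl = -5. E1 requires Δl = ±1: ✗.
The transition is electric-dipole forbidden.

forbidden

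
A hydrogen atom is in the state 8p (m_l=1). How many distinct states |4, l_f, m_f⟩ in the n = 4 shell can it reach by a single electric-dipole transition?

E1 requires Δl = ±1, so l_f ∈ {0, 2}; with 0 ≤ l_f ≤ n_f−1 = 3, the allowed l_f values are {0, 2}.
For l_f = 0: m_f ∈ {m_i−1, m_i, m_i+1} ∩ [−0, 0] = {0} → 1 state.
For l_f = 2: m_f ∈ {m_i−1, m_i, m_i+1} ∩ [−2, 2] = {0, 1, 2} → 3 states.
Total: 4.

4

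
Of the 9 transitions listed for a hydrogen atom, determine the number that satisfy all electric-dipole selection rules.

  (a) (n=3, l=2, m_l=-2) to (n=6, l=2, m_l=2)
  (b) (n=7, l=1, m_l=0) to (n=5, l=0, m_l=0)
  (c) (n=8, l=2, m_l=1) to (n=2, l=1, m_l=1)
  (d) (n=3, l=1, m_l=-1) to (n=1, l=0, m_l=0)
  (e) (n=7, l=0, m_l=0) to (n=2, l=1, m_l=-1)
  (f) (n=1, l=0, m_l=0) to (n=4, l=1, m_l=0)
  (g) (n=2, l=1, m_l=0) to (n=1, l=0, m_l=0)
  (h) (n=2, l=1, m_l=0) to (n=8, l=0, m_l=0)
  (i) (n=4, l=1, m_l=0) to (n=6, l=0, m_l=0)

8

(a) forbidden — Δl = +0 (E1 requires Δl = ±1); Δm_l = +4 (E1 requires Δm_l = 0, ±1)
(b) allowed
(c) allowed
(d) allowed
(e) allowed
(f) allowed
(g) allowed
(h) allowed
(i) allowed
Total allowed: 8 of 9.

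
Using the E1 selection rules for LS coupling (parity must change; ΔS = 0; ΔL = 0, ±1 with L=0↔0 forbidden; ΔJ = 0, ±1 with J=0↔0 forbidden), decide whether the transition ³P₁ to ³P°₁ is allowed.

allowed

Initial level: S=1, L=1, J=1, parity even. Final level: S=1, L=1, J=1, parity odd.
Parity must change: even → odd — ✓.
ΔS = 0: S: 1 → 1 — ✓.
ΔL = 0, ±1 (not L=0↔0): L: 1 → 1, ΔL = +0 — ✓.
ΔJ = 0, ±1 (not J=0↔0): J: 1 → 1, ΔJ = +0 — ✓.
All four E1 rules are satisfied.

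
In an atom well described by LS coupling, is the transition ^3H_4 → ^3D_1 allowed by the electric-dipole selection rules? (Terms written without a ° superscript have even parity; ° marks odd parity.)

forbidden

Reading off the term symbols: S 1→1, L 5→2, J 4→1, parity even→even.
Parity must change: even → even — fails.
ΔS = 0: S: 1 → 1 — ok.
ΔL = 0, ±1 (not L=0↔0): L: 5 → 2, ΔL = -3 — fails.
ΔJ = 0, ±1 (not J=0↔0): J: 4 → 1, ΔJ = -3 — fails.
Rule(s) violated: parity, ΔL, ΔJ.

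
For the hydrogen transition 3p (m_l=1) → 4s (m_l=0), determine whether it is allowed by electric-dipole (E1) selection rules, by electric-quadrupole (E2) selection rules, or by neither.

E1

Δl = 0 − 1 = -1; l_i + l_f = 1.
Δm_l = -1.
E1 (Δl = ±1, |Δm_l| ≤ 1): satisfied.
E2 (Δl = 0,±2, l_i+l_f ≥ 2, |Δm_l| ≤ 2): not satisfied.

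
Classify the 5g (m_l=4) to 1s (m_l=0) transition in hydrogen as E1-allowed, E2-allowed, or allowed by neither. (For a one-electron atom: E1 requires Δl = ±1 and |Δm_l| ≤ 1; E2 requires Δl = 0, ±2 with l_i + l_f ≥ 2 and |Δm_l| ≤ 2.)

Δl = 0 − 4 = -4; l_i + l_f = 4.
Δm_l = -4.
E1 (Δl = ±1, |Δm_l| ≤ 1): not satisfied.
E2 (Δl = 0,±2, l_i+l_f ≥ 2, |Δm_l| ≤ 2): not satisfied.

neither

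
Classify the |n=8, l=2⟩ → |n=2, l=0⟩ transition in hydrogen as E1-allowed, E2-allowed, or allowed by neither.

Δl = 0 − 2 = -2; l_i + l_f = 2.
E1 (Δl = ±1): not satisfied.
E2 (Δl = 0,±2, l_i+l_f ≥ 2): satisfied.

E2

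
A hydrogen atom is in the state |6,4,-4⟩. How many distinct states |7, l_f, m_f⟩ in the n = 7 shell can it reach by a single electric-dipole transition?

4

E1 requires Δl = ±1, so l_f ∈ {3, 5}; with 0 ≤ l_f ≤ n_f−1 = 6, the allowed l_f values are {3, 5}.
For l_f = 3: m_f ∈ {m_i−1, m_i, m_i+1} ∩ [−3, 3] = {-3} → 1 state.
For l_f = 5: m_f ∈ {m_i−1, m_i, m_i+1} ∩ [−5, 5] = {-5, -4, -3} → 3 states.
Total: 4.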